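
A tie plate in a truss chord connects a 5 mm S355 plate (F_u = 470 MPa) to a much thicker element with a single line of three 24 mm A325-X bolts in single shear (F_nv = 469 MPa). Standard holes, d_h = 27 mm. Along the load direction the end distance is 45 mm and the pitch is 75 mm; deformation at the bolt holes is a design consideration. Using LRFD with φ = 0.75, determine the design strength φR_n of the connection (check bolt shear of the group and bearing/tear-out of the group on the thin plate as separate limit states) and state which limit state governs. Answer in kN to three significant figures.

270 kN (bearing governs)

Bolt shear: A_b = π·24²/4 = 452.4 mm²; R_n = 469 × 452.4 × 3 × 1 / 1000 = 636.5 kN → 0.75 × 636.5 = 477 kN.
Bearing (1.2 l_c t F_u ≤ 2.4 d t F_u): upper limit = 2.4·24·5·470 / 1000 = 135.4 kN.
  Edge l_c = 45 − 27/2 = 31.5 → r_n = 88.83 kN; interior l_c = 75 − 27 = 48 → r_n = 135.4 kN.
  R_n,bearing = 1·88.83 + 2·135.4 = 359.6 kN → 0.75 × 359.6 = 270 kN.
Bearing governs: 270 kN.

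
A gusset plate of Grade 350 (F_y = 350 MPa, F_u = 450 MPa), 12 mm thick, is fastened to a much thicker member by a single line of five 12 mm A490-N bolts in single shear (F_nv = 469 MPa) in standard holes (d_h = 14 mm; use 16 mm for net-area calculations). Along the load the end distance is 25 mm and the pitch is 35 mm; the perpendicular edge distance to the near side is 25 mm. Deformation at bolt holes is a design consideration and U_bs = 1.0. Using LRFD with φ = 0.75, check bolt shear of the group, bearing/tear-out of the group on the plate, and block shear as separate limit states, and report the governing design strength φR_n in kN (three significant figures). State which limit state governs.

199 kN (bolt shear governs)

Bolt shear: A_b = π·12²/4 = 113.1 mm²; R_n = 469 × 113.1 × 5 × 1 / 1000 = 265.2 kN → 0.75 × 265.2 = 199 kN.
Bearing: edge l_c = 18, r_n = 116.6 kN; interior l_c = 21, r_n = 136.1 kN; R_n = 116.6 + 4·136.1 = 661 kN → 496 kN.
Block shear: A_gv = 1980, A_nv = 1116, A_nt = 204 mm²; R_n = min(0.6F_uA_nv, 0.6F_yA_gv) + U_bs·F_u·A_nt = 393.1 kN → 295 kN.
Bolt shear governs: 199 kN.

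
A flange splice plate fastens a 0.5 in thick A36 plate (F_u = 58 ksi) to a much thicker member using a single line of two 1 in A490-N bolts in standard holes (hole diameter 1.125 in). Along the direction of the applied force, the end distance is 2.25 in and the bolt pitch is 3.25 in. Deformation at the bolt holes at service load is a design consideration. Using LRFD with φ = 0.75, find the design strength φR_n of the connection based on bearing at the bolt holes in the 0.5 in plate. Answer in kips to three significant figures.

96.2 kips

Per bolt r_n = 1.2 l_c t F_u ≤ 2.4 d t F_u; upper limit = 2.4 × 1 × 0.5 × 58 = 69.6 kips.
Edge bolt: l_c = 2.25 − 1.125/2 = 1.688 in → 1.2 × 1.688 × 0.5 × 58 = 58.72 → r_n = 58.72 kips.
Interior bolts: l_c = 3.25 − 1.125 = 2.125 in → 1.2 × 2.125 × 0.5 × 58 = 73.95 → r_n = 69.6 kips.
R_n = 1 × 58.72 + 1 × 69.6 = 128.3 kips.
Design strength φR_n = 0.75 × 128.3 = 96.2 kips.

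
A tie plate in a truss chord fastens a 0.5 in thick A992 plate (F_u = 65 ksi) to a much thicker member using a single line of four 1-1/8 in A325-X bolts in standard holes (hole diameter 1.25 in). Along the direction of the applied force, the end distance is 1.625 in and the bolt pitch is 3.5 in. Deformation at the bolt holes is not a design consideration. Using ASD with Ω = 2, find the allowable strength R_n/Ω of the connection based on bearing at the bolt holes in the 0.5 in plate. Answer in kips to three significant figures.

189 kips

Per bolt r_n = 1.5 l_c t F_u ≤ 3.0 d t F_u; upper limit = 3.0 × 1.125 × 0.5 × 65 = 109.7 kips.
Edge bolt: l_c = 1.625 − 1.25/2 = 1 in → 1.5 × 1 × 0.5 × 65 = 48.75 → r_n = 48.75 kips.
Interior bolts: l_c = 3.5 − 1.25 = 2.25 in → 1.5 × 2.25 × 0.5 × 65 = 109.7 → r_n = 109.7 kips.
R_n = 1 × 48.75 + 3 × 109.7 = 377.8 kips.
Allowable strength R_n/Ω = 377.8 / 2 = 189 kips.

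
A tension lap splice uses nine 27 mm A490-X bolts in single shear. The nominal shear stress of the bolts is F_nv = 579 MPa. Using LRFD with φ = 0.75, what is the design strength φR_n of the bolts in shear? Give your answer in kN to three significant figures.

2240 kN

A_b = π × 27² / 4 = 572.6 mm².
R_n = F_nv · A_b · n · n_s = 579 × 572.6 × 9 × 1 / 1000 = 2984 kN.
Design strength φR_n = 0.75 × 2984 = 2240 kN.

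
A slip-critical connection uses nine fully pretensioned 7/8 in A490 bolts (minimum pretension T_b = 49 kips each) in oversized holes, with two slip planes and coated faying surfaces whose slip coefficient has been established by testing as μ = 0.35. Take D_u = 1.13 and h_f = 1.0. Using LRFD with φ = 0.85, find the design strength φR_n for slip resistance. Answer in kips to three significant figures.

R_n = μ · D_u · h_f · T_b · n_s · n_b = 0.35 × 1.13 × 1.0 × 49 × 2 × 9 = 348.8 kips.
Design strength φR_n = 0.85 × 348.8 = 297 kips.

297 kips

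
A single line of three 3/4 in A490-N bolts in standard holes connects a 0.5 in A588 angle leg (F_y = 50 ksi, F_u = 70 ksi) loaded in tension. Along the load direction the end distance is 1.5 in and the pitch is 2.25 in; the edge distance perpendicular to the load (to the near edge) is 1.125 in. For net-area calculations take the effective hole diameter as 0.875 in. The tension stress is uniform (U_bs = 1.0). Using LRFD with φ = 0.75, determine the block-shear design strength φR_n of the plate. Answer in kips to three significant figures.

Shear plane L_v = 1.5 + 2·2.25 = 6 in; A_gv = 6 × 0.5 = 3 in².
A_nv = (6 − 2.5·0.875) × 0.5 = 1.906 in².
A_nt = (1.125 − 0.5·0.875) × 0.5 = 0.3438 in².
0.6 F_u A_nv = 80.06 kips; 0.6 F_y A_gv = 90 kips → shear rupture governs the shear term.
R_n = 80.06 + 1.0 × 70 × 0.3438 = 104.1 kips.
Design strength φR_n = 0.75 × 104.1 = 78.1 kips.

78.1 kips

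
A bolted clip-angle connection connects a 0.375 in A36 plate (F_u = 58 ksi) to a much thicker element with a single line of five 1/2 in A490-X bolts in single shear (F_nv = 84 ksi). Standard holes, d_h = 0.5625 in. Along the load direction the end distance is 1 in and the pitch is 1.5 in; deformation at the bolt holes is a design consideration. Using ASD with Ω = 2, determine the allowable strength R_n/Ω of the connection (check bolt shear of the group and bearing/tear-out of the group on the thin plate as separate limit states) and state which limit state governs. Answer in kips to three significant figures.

Bolt shear: A_b = π·0.5²/4 = 0.1963 in²; R_n = 84 × 0.1963 × 5 × 1 = 82.47 kips → 82.47 / 2 = 41.2 kips.
Bearing (1.2 l_c t F_u ≤ 2.4 d t F_u): upper limit = 2.4·0.5·0.375·58 = 26.1 kips.
  Edge l_c = 1 − 0.5625/2 = 0.7188 → r_n = 18.76 kips; interior l_c = 1.5 − 0.5625 = 0.9375 → r_n = 24.47 kips.
  R_n,bearing = 1·18.76 + 4·24.47 = 116.6 kips → 116.6 / 2 = 58.3 kips.
Bolt shear governs: 41.2 kips.

41.2 kips (bolt shear governs)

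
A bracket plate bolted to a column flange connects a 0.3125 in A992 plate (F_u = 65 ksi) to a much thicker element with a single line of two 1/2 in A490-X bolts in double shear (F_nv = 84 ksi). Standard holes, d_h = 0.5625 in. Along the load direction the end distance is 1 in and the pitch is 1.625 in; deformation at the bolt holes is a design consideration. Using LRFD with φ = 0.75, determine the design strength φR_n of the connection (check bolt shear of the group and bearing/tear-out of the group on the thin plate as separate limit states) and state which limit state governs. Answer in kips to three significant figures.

31.4 kips (bearing governs)

Bolt shear: A_b = π·0.5²/4 = 0.1963 in²; R_n = 84 × 0.1963 × 2 × 2 = 65.97 kips → 0.75 × 65.97 = 49.5 kips.
Bearing (1.2 l_c t F_u ≤ 2.4 d t F_u): upper limit = 2.4·0.5·0.3125·65 = 24.38 kips.
  Edge l_c = 1 − 0.5625/2 = 0.7188 → r_n = 17.52 kips; interior l_c = 1.625 − 0.5625 = 1.062 → r_n = 24.38 kips.
  R_n,bearing = 1·17.52 + 1·24.38 = 41.89 kips → 0.75 × 41.89 = 31.4 kips.
Bearing governs: 31.4 kips.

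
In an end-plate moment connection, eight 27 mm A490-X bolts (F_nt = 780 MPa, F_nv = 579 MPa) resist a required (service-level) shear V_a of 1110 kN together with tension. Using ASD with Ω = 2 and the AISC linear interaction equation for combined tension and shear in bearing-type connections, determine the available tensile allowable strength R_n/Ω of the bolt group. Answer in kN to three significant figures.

A_b = π·27²/4 = 572.6 mm²; f_rv = 1110 × 1000 / (8 × 572.6) = 242.3 MPa.
F'_nt = 1.3 F_nt − (Ω F_nt / F_nv) f_rv = 1.3·780 − (2·780/579)·242.3 = 361.1 MPa, capped at F_nt → F'_nt = 361.1 MPa.
R_n = F'_nt · A_b · n = 361.1 × 572.6 × 8 / 1000 = 1654 kN.
Allowable strength R_n/Ω = 1654 / 2 = 827 kN.

827 kN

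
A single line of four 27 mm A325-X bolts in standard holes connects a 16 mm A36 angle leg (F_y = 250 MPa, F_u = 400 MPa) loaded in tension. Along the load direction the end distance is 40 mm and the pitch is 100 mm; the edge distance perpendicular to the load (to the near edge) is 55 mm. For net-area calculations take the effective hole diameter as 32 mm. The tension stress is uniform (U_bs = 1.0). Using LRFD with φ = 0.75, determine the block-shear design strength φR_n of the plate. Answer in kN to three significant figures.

799 kN

Shear plane L_v = 40 + 3·100 = 340 mm; A_gv = 340 × 16 = 5440 mm².
A_nv = (340 − 3.5·32) × 16 = 3648 mm².
A_nt = (55 − 0.5·32) × 16 = 624 mm².
0.6 F_u A_nv = 875.5 kN; 0.6 F_y A_gv = 816 kN → shear yielding governs the shear term.
R_n = 816 + 1.0 × 400 × 624 / 1000 = 1066 kN.
Design strength φR_n = 0.75 × 1066 = 799 kN.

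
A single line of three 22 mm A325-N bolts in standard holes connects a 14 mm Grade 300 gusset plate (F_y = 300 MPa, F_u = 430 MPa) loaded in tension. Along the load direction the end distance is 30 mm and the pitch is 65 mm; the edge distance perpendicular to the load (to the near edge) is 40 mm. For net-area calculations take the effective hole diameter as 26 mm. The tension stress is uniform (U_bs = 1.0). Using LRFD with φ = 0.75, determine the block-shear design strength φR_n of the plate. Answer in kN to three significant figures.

379 kN

Shear plane L_v = 30 + 2·65 = 160 mm; A_gv = 160 × 14 = 2240 mm².
A_nv = (160 − 2.5·26) × 14 = 1330 mm².
A_nt = (40 − 0.5·26) × 14 = 378 mm².
0.6 F_u A_nv = 343.1 kN; 0.6 F_y A_gv = 403.2 kN → shear rupture governs the shear term.
R_n = 343.1 + 1.0 × 430 × 378 / 1000 = 505.7 kN.
Design strength φR_n = 0.75 × 505.7 = 379 kN.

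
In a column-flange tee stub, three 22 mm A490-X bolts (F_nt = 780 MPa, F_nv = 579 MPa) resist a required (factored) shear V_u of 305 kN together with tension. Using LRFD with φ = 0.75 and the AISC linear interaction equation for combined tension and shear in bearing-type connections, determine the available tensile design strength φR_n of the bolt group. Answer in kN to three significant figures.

456 kN

A_b = π·22²/4 = 380.1 mm²; f_rv = 305 × 1000 / (3 × 380.1) = 267.5 MPa.
F'_nt = 1.3 F_nt − (F_nt / φF_nv) f_rv = 1.3·780 − (780/(0.75·579))·267.5 = 533.6 MPa, capped at F_nt → F'_nt = 533.6 MPa.
R_n = F'_nt · A_b · n = 533.6 × 380.1 × 3 / 1000 = 608.5 kN.
Design strength φR_n = 0.75 × 608.5 = 456 kN.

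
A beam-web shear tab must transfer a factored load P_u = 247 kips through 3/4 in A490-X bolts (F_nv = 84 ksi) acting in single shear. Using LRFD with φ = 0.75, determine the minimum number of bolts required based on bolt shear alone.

A_b = π·0.75²/4 = 0.4418 in².
Per-bolt design strength φR_n = 0.75 × 84 × 0.4418 × 1 = 27.83 kips.
n ≥ 247 / 27.83 = 8.875 → use 9 bolts.

9 bolts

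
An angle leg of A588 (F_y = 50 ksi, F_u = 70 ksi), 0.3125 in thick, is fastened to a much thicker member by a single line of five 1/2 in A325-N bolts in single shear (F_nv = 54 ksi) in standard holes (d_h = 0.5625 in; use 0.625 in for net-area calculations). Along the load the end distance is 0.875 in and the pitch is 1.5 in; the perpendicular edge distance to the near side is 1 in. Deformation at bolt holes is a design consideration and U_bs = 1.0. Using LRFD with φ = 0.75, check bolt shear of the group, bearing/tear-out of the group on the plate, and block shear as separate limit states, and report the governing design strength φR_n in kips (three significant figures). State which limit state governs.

39.8 kips (bolt shear governs)

Bolt shear: A_b = π·0.5²/4 = 0.1963 in²; R_n = 54 × 0.1963 × 5 × 1 = 53.01 kips → 0.75 × 53.01 = 39.8 kips.
Bearing: edge l_c = 0.5938, r_n = 15.59 kips; interior l_c = 0.9375, r_n = 24.61 kips; R_n = 15.59 + 4·24.61 = 114 kips → 85.5 kips.
Block shear: A_gv = 2.148, A_nv = 1.27, A_nt = 0.2148 in²; R_n = min(0.6F_uA_nv, 0.6F_yA_gv) + U_bs·F_u·A_nt = 68.36 kips → 51.3 kips.
Bolt shear governs: 39.8 kips.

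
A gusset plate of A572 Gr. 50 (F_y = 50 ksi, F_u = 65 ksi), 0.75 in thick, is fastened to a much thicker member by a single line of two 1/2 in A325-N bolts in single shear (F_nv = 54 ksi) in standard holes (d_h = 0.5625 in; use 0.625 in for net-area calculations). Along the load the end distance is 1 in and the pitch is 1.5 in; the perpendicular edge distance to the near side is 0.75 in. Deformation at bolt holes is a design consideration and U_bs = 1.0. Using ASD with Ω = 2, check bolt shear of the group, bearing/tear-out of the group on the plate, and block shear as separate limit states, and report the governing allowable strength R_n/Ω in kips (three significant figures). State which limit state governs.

Bolt shear: A_b = π·0.5²/4 = 0.1963 in²; R_n = 54 × 0.1963 × 2 × 1 = 21.21 kips → 21.21 / 2 = 10.6 kips.
Bearing: edge l_c = 0.7188, r_n = 42.05 kips; interior l_c = 0.9375, r_n = 54.84 kips; R_n = 42.05 + 1·54.84 = 96.89 kips → 48.4 kips.
Block shear: A_gv = 1.875, A_nv = 1.172, A_nt = 0.3281 in²; R_n = min(0.6F_uA_nv, 0.6F_yA_gv) + U_bs·F_u·A_nt = 67.03 kips → 33.5 kips.
Bolt shear governs: 10.6 kips.

10.6 kips (bolt shear governs)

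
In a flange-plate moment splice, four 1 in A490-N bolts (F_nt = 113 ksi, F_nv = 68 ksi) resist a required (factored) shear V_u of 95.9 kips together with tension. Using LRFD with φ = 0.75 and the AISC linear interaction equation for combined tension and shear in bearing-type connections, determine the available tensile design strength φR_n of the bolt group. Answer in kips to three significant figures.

187 kips

A_b = π·1²/4 = 0.7854 in²; f_rv = 95.9 / (4 × 0.7854) = 30.53 ksi.
F'_nt = 1.3 F_nt − (F_nt / φF_nv) f_rv = 1.3·113 − (113/(0.75·68))·30.53 = 79.26 ksi, capped at F_nt → F'_nt = 79.26 ksi.
R_n = F'_nt · A_b · n = 79.26 × 0.7854 × 4 = 249 kips.
Design strength φR_n = 0.75 × 249 = 187 kips.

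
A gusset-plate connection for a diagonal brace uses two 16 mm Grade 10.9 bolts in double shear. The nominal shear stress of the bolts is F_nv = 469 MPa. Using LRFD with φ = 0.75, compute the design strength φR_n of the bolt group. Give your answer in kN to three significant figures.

A_b = π × 16² / 4 = 201.1 mm².
R_n = F_nv · A_b · n · n_s = 469 × 201.1 × 2 × 2 / 1000 = 377.2 kN.
Design strength φR_n = 0.75 × 377.2 = 283 kN.

283 kN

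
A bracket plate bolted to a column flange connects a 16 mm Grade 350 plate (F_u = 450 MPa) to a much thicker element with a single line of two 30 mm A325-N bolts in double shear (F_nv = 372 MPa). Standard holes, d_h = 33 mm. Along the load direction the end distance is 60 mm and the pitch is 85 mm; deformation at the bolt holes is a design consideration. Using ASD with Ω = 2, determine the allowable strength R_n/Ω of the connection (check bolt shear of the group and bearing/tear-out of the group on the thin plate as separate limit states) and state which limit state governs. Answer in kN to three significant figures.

Bolt shear: A_b = π·30²/4 = 706.9 mm²; R_n = 372 × 706.9 × 2 × 2 / 1000 = 1052 kN → 1052 / 2 = 526 kN.
Bearing (1.2 l_c t F_u ≤ 2.4 d t F_u): upper limit = 2.4·30·16·450 / 1000 = 518.4 kN.
  Edge l_c = 60 − 33/2 = 43.5 → r_n = 375.8 kN; interior l_c = 85 − 33 = 52 → r_n = 449.3 kN.
  R_n,bearing = 1·375.8 + 1·449.3 = 825.1 kN → 825.1 / 2 = 413 kN.
Bearing governs: 413 kN.

413 kN (bearing governs)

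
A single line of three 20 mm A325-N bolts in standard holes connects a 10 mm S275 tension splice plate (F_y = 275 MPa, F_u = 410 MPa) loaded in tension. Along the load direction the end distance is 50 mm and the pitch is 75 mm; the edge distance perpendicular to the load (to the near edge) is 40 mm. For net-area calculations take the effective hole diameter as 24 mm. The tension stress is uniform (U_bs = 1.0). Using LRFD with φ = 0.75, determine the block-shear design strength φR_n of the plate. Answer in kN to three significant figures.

Shear plane L_v = 50 + 2·75 = 200 mm; A_gv = 200 × 10 = 2000 mm².
A_nv = (200 − 2.5·24) × 10 = 1400 mm².
A_nt = (40 − 0.5·24) × 10 = 280 mm².
0.6 F_u A_nv = 344.4 kN; 0.6 F_y A_gv = 330 kN → shear yielding governs the shear term.
R_n = 330 + 1.0 × 410 × 280 / 1000 = 444.8 kN.
Design strength φR_n = 0.75 × 444.8 = 334 kN.

334 kN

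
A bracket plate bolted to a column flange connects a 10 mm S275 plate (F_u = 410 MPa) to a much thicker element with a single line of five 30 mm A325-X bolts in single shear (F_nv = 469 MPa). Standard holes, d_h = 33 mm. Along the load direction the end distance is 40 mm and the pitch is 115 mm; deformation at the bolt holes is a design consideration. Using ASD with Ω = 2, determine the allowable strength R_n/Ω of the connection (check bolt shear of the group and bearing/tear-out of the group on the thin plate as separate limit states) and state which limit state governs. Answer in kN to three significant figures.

648 kN (bearing governs)

Bolt shear: A_b = π·30²/4 = 706.9 mm²; R_n = 469 × 706.9 × 5 × 1 / 1000 = 1658 kN → 1658 / 2 = 829 kN.
Bearing (1.2 l_c t F_u ≤ 2.4 d t F_u): upper limit = 2.4·30·10·410 / 1000 = 295.2 kN.
  Edge l_c = 40 − 33/2 = 23.5 → r_n = 115.6 kN; interior l_c = 115 − 33 = 82 → r_n = 295.2 kN.
  R_n,bearing = 1·115.6 + 4·295.2 = 1296 kN → 1296 / 2 = 648 kN.
Bearing governs: 648 kN.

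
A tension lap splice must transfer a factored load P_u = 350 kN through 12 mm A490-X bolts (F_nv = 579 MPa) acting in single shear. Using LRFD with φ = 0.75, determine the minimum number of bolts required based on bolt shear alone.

A_b = π·12²/4 = 113.1 mm².
Per-bolt design strength φR_n = 0.75 × 579 × 113.1 × 1 / 1000 = 49.11 kN.
n ≥ 350 / 49.11 = 7.126 → use 8 bolts.

8 bolts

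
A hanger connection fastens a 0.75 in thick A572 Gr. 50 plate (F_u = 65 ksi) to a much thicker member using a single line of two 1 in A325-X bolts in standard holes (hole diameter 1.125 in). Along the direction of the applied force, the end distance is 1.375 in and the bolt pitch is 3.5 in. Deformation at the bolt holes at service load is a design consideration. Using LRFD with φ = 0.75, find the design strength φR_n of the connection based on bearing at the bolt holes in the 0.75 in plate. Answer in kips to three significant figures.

123 kips

Per bolt r_n = 1.2 l_c t F_u ≤ 2.4 d t F_u; upper limit = 2.4 × 1 × 0.75 × 65 = 117 kips.
Edge bolt: l_c = 1.375 − 1.125/2 = 0.8125 in → 1.2 × 0.8125 × 0.75 × 65 = 47.53 → r_n = 47.53 kips.
Interior bolts: l_c = 3.5 − 1.125 = 2.375 in → 1.2 × 2.375 × 0.75 × 65 = 138.9 → r_n = 117 kips.
R_n = 1 × 47.53 + 1 × 117 = 164.5 kips.
Design strength φR_n = 0.75 × 164.5 = 123 kips.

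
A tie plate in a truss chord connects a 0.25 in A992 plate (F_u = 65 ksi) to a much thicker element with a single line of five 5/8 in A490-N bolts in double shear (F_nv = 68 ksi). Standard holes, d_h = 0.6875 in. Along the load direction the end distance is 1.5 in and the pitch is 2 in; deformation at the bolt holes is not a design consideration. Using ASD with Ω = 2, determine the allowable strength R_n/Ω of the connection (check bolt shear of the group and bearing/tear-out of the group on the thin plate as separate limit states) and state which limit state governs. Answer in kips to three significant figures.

75 kips (bearing governs)

Bolt shear: A_b = π·0.625²/4 = 0.3068 in²; R_n = 68 × 0.3068 × 5 × 2 = 208.6 kips → 208.6 / 2 = 104 kips.
Bearing (1.5 l_c t F_u ≤ 3.0 d t F_u): upper limit = 3.0·0.625·0.25·65 = 30.47 kips.
  Edge l_c = 1.5 − 0.6875/2 = 1.156 → r_n = 28.18 kips; interior l_c = 2 − 0.6875 = 1.312 → r_n = 30.47 kips.
  R_n,bearing = 1·28.18 + 4·30.47 = 150.1 kips → 150.1 / 2 = 75 kips.
Bearing governs: 75 kips.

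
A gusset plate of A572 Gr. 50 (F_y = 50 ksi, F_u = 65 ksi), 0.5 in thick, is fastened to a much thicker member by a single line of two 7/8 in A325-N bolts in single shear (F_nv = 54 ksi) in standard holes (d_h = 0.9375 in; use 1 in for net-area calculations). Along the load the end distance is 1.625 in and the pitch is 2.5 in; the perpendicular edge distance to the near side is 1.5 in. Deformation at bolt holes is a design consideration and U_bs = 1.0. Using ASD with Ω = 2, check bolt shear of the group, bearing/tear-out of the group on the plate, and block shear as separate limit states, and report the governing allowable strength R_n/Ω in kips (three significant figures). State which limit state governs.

Bolt shear: A_b = π·0.875²/4 = 0.6013 in²; R_n = 54 × 0.6013 × 2 × 1 = 64.94 kips → 64.94 / 2 = 32.5 kips.
Bearing: edge l_c = 1.156, r_n = 45.09 kips; interior l_c = 1.562, r_n = 60.94 kips; R_n = 45.09 + 1·60.94 = 106 kips → 53 kips.
Block shear: A_gv = 2.062, A_nv = 1.312, A_nt = 0.5 in²; R_n = min(0.6F_uA_nv, 0.6F_yA_gv) + U_bs·F_u·A_nt = 83.69 kips → 41.8 kips.
Bolt shear governs: 32.5 kips.

32.5 kips (bolt shear governs)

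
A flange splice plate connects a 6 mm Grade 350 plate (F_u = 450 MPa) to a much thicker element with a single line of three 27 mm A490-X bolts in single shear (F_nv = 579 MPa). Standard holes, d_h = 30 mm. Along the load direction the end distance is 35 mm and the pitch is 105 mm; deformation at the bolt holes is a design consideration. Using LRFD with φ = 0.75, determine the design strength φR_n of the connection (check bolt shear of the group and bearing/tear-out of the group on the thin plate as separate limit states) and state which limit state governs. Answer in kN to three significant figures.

311 kN (bearing governs)

Bolt shear: A_b = π·27²/4 = 572.6 mm²; R_n = 579 × 572.6 × 3 × 1 / 1000 = 994.5 kN → 0.75 × 994.5 = 746 kN.
Bearing (1.2 l_c t F_u ≤ 2.4 d t F_u): upper limit = 2.4·27·6·450 / 1000 = 175 kN.
  Edge l_c = 35 − 30/2 = 20 → r_n = 64.8 kN; interior l_c = 105 − 30 = 75 → r_n = 175 kN.
  R_n,bearing = 1·64.8 + 2·175 = 414.7 kN → 0.75 × 414.7 = 311 kN.
Bearing governs: 311 kN.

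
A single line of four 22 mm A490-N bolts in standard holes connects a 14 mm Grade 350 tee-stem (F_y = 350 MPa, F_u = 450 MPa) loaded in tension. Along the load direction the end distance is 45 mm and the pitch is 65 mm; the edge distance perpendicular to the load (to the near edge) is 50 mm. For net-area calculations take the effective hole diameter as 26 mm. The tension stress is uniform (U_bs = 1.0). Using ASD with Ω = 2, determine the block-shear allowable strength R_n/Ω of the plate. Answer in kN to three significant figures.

Shear plane L_v = 45 + 3·65 = 240 mm; A_gv = 240 × 14 = 3360 mm².
A_nv = (240 − 3.5·26) × 14 = 2086 mm².
A_nt = (50 − 0.5·26) × 14 = 518 mm².
0.6 F_u A_nv = 563.2 kN; 0.6 F_y A_gv = 705.6 kN → shear rupture governs the shear term.
R_n = 563.2 + 1.0 × 450 × 518 / 1000 = 796.3 kN.
Allowable strength R_n/Ω = 796.3 / 2 = 398 kN.

398 kN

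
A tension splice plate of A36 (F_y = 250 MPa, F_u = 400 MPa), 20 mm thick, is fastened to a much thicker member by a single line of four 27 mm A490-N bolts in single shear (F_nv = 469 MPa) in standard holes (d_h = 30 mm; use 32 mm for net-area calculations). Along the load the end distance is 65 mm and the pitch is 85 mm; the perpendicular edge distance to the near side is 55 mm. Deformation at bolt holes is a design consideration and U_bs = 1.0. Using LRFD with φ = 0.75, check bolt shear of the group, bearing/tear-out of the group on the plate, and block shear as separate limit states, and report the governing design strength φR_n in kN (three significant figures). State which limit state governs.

Bolt shear: A_b = π·27²/4 = 572.6 mm²; R_n = 469 × 572.6 × 4 × 1 / 1000 = 1074 kN → 0.75 × 1074 = 806 kN.
Bearing: edge l_c = 50, r_n = 480 kN; interior l_c = 55, r_n = 518.4 kN; R_n = 480 + 3·518.4 = 2035 kN → 1530 kN.
Block shear: A_gv = 6400, A_nv = 4160, A_nt = 780 mm²; R_n = min(0.6F_uA_nv, 0.6F_yA_gv) + U_bs·F_u·A_nt = 1272 kN → 954 kN.
Bolt shear governs: 806 kN.

806 kN (bolt shear governs)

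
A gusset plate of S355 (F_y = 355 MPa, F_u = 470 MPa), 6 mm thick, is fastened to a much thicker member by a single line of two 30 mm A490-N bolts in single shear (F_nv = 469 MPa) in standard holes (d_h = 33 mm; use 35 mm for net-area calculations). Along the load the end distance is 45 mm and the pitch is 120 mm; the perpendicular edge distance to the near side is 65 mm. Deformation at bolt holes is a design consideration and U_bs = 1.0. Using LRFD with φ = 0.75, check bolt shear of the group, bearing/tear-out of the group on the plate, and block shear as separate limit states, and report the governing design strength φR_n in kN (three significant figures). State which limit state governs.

Bolt shear: A_b = π·30²/4 = 706.9 mm²; R_n = 469 × 706.9 × 2 × 1 / 1000 = 663 kN → 0.75 × 663 = 497 kN.
Bearing: edge l_c = 28.5, r_n = 96.44 kN; interior l_c = 87, r_n = 203 kN; R_n = 96.44 + 1·203 = 299.5 kN → 225 kN.
Block shear: A_gv = 990, A_nv = 675, A_nt = 285 mm²; R_n = min(0.6F_uA_nv, 0.6F_yA_gv) + U_bs·F_u·A_nt = 324.3 kN → 243 kN.
Bearing governs: 225 kN.

225 kN (bearing governs)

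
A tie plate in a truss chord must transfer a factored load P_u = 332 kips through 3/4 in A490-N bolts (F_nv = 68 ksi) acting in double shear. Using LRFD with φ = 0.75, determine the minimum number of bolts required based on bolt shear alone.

8 bolts

A_b = π·0.75²/4 = 0.4418 in².
Per-bolt design strength φR_n = 0.75 × 68 × 0.4418 × 2 = 45.06 kips.
n ≥ 332 / 45.06 = 7.368 → use 8 bolts.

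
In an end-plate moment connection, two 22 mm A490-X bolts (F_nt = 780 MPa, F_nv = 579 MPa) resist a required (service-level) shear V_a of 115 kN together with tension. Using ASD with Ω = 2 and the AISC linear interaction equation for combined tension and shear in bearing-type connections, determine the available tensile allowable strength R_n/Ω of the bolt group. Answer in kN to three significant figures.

A_b = π·22²/4 = 380.1 mm²; f_rv = 115 × 1000 / (2 × 380.1) = 151.3 MPa.
F'_nt = 1.3 F_nt − (Ω F_nt / F_nv) f_rv = 1.3·780 − (2·780/579)·151.3 = 606.5 MPa, capped at F_nt → F'_nt = 606.5 MPa.
R_n = F'_nt · A_b · n = 606.5 × 380.1 × 2 / 1000 = 461.1 kN.
Allowable strength R_n/Ω = 461.1 / 2 = 231 kN.

231 kN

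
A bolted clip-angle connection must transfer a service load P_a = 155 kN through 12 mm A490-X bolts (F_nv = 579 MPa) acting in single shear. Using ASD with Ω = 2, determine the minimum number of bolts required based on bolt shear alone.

A_b = π·12²/4 = 113.1 mm².
Per-bolt allowable strength R_n/Ω = 579 × 113.1 × 1 / 1000 / 2 = 32.74 kN.
n ≥ 155 / 32.74 = 4.734 → use 5 bolts.

5 bolts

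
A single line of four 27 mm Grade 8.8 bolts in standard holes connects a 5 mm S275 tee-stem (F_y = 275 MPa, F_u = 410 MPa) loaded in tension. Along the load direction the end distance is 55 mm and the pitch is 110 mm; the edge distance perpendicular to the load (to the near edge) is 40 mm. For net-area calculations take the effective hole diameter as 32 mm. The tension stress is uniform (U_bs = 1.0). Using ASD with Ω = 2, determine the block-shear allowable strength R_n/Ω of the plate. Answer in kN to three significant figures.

Shear plane L_v = 55 + 3·110 = 385 mm; A_gv = 385 × 5 = 1925 mm².
A_nv = (385 − 3.5·32) × 5 = 1365 mm².
A_nt = (40 − 0.5·32) × 5 = 120 mm².
0.6 F_u A_nv = 335.8 kN; 0.6 F_y A_gv = 317.6 kN → shear yielding governs the shear term.
R_n = 317.6 + 1.0 × 410 × 120 / 1000 = 366.8 kN.
Allowable strength R_n/Ω = 366.8 / 2 = 183 kN.

183 kN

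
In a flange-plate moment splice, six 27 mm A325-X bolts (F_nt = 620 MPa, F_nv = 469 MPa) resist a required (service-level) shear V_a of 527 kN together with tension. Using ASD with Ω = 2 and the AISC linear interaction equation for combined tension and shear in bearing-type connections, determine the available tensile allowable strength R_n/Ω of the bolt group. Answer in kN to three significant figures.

A_b = π·27²/4 = 572.6 mm²; f_rv = 527 × 1000 / (6 × 572.6) = 153.4 MPa.
F'_nt = 1.3 F_nt − (Ω F_nt / F_nv) f_rv = 1.3·620 − (2·620/469)·153.4 = 400.4 MPa, capped at F_nt → F'_nt = 400.4 MPa.
R_n = F'_nt · A_b · n = 400.4 × 572.6 × 6 / 1000 = 1376 kN.
Allowable strength R_n/Ω = 1376 / 2 = 688 kN.

688 kN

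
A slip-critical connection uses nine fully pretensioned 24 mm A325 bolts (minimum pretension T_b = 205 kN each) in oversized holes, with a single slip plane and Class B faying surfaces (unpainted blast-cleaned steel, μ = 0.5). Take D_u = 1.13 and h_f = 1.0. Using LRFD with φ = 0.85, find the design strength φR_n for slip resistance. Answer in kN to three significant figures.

R_n = μ · D_u · h_f · T_b · n_s · n_b = 0.5 × 1.13 × 1.0 × 205 × 1 × 9 = 1042 kN.
Design strength φR_n = 0.85 × 1042 = 886 kN.

886 kN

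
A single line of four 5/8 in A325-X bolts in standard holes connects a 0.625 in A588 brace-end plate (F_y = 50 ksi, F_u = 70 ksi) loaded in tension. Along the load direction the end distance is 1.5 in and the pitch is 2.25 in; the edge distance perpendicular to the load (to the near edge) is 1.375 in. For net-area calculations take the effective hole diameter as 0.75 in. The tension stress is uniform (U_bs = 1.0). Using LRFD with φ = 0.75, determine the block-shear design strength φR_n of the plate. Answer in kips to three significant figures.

144 kips

Shear plane L_v = 1.5 + 3·2.25 = 8.25 in; A_gv = 8.25 × 0.625 = 5.156 in².
A_nv = (8.25 − 3.5·0.75) × 0.625 = 3.516 in².
A_nt = (1.375 − 0.5·0.75) × 0.625 = 0.625 in².
0.6 F_u A_nv = 147.7 kips; 0.6 F_y A_gv = 154.7 kips → shear rupture governs the shear term.
R_n = 147.7 + 1.0 × 70 × 0.625 = 191.4 kips.
Design strength φR_n = 0.75 × 191.4 = 144 kips.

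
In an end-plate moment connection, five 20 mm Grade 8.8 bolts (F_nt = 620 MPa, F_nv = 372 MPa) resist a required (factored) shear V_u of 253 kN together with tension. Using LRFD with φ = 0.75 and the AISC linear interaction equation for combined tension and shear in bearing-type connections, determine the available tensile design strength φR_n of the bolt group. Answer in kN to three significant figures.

528 kN

A_b = π·20²/4 = 314.2 mm²; f_rv = 253 × 1000 / (5 × 314.2) = 161.1 MPa.
F'_nt = 1.3 F_nt − (F_nt / φF_nv) f_rv = 1.3·620 − (620/(0.75·372))·161.1 = 448.1 MPa, capped at F_nt → F'_nt = 448.1 MPa.
R_n = F'_nt · A_b · n = 448.1 × 314.2 × 5 / 1000 = 703.8 kN.
Design strength φR_n = 0.75 × 703.8 = 528 kN.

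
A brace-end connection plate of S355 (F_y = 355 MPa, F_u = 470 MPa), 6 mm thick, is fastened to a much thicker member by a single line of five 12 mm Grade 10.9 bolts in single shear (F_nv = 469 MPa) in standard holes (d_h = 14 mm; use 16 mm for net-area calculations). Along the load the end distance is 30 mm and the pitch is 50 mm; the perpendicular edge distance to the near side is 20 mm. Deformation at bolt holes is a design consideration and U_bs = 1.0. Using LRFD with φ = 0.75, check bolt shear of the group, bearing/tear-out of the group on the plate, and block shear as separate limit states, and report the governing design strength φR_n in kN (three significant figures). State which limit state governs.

199 kN (bolt shear governs)

Bolt shear: A_b = π·12²/4 = 113.1 mm²; R_n = 469 × 113.1 × 5 × 1 / 1000 = 265.2 kN → 0.75 × 265.2 = 199 kN.
Bearing: edge l_c = 23, r_n = 77.83 kN; interior l_c = 36, r_n = 81.22 kN; R_n = 77.83 + 4·81.22 = 402.7 kN → 302 kN.
Block shear: A_gv = 1380, A_nv = 948, A_nt = 72 mm²; R_n = min(0.6F_uA_nv, 0.6F_yA_gv) + U_bs·F_u·A_nt = 301.2 kN → 226 kN.
Bolt shear governs: 199 kN.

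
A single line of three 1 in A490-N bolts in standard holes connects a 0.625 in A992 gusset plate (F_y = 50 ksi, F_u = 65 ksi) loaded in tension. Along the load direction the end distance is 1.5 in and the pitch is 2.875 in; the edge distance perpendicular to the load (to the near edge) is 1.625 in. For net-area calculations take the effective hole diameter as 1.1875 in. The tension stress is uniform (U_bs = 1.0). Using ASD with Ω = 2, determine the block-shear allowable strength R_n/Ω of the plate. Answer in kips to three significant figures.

73.1 kips

Shear plane L_v = 1.5 + 2·2.875 = 7.25 in; A_gv = 7.25 × 0.625 = 4.531 in².
A_nv = (7.25 − 2.5·1.1875) × 0.625 = 2.676 in².
A_nt = (1.625 − 0.5·1.1875) × 0.625 = 0.6445 in².
0.6 F_u A_nv = 104.4 kips; 0.6 F_y A_gv = 135.9 kips → shear rupture governs the shear term.
R_n = 104.4 + 1.0 × 65 × 0.6445 = 146.2 kips.
Allowable strength R_n/Ω = 146.2 / 2 = 73.1 kips.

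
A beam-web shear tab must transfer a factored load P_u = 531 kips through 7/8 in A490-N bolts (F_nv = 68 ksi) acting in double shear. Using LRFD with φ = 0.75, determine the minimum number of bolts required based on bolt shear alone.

9 bolts

A_b = π·0.875²/4 = 0.6013 in².
Per-bolt design strength φR_n = 0.75 × 68 × 0.6013 × 2 = 61.33 kips.
n ≥ 531 / 61.33 = 8.657 → use 9 bolts.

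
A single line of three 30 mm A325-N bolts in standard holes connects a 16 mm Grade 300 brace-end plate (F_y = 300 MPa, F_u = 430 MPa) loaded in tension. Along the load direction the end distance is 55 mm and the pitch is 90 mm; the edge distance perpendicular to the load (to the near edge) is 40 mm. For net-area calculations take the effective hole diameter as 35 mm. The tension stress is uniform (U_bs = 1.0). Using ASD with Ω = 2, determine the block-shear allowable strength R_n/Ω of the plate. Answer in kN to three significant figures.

Shear plane L_v = 55 + 2·90 = 235 mm; A_gv = 235 × 16 = 3760 mm².
A_nv = (235 − 2.5·35) × 16 = 2360 mm².
A_nt = (40 − 0.5·35) × 16 = 360 mm².
0.6 F_u A_nv = 608.9 kN; 0.6 F_y A_gv = 676.8 kN → shear rupture governs the shear term.
R_n = 608.9 + 1.0 × 430 × 360 / 1000 = 763.7 kN.
Allowable strength R_n/Ω = 763.7 / 2 = 382 kN.

382 kN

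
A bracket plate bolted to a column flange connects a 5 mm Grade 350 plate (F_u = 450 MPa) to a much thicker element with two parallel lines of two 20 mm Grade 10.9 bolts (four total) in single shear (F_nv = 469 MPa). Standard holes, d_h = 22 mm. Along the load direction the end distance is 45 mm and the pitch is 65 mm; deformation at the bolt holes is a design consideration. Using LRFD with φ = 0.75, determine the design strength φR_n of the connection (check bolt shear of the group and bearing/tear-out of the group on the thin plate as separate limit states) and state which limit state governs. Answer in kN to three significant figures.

300 kN (bearing governs)

Bolt shear: A_b = π·20²/4 = 314.2 mm²; R_n = 469 × 314.2 × 4 × 1 / 1000 = 589.4 kN → 0.75 × 589.4 = 442 kN.
Bearing (1.2 l_c t F_u ≤ 2.4 d t F_u): upper limit = 2.4·20·5·450 / 1000 = 108 kN.
  Edge l_c = 45 − 22/2 = 34 → r_n = 91.8 kN; interior l_c = 65 − 22 = 43 → r_n = 108 kN.
  R_n,bearing = 2·91.8 + 2·108 = 399.6 kN → 0.75 × 399.6 = 300 kN.
Bearing governs: 300 kN.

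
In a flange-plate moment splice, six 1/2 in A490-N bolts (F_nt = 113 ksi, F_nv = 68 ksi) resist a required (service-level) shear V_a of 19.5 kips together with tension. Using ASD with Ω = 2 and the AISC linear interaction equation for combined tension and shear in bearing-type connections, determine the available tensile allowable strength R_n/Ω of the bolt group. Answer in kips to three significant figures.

A_b = π·0.5²/4 = 0.1963 in²; f_rv = 19.5 / (6 × 0.1963) = 16.55 ksi.
F'_nt = 1.3 F_nt − (Ω F_nt / F_nv) f_rv = 1.3·113 − (2·113/68)·16.55 = 91.89 ksi, capped at F_nt → F'_nt = 91.89 ksi.
R_n = F'_nt · A_b · n = 91.89 × 0.1963 × 6 = 108.3 kips.
Allowable strength R_n/Ω = 108.3 / 2 = 54.1 kips.

54.1 kips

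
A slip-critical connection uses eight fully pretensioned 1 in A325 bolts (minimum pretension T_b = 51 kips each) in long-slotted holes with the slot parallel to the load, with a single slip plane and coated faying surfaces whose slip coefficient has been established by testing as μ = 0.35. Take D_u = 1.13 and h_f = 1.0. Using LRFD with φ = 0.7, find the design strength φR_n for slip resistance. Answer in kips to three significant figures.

R_n = μ · D_u · h_f · T_b · n_s · n_b = 0.35 × 1.13 × 1.0 × 51 × 1 × 8 = 161.4 kips.
Design strength φR_n = 0.7 × 161.4 = 113 kips.

113 kips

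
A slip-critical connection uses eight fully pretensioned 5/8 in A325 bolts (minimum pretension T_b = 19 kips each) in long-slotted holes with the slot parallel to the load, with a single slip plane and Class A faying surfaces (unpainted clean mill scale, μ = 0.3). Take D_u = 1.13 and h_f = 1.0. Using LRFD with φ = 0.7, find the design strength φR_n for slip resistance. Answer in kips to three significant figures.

36.1 kips

R_n = μ · D_u · h_f · T_b · n_s · n_b = 0.3 × 1.13 × 1.0 × 19 × 1 × 8 = 51.53 kips.
Design strength φR_n = 0.7 × 51.53 = 36.1 kips.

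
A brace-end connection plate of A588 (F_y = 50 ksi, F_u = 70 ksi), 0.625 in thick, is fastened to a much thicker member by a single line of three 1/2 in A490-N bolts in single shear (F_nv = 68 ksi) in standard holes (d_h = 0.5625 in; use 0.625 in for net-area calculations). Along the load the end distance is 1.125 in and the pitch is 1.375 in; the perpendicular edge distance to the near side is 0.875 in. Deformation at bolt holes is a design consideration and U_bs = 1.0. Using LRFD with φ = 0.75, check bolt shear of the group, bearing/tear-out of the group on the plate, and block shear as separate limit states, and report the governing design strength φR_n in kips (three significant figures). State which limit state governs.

30 kips (bolt shear governs)

Bolt shear: A_b = π·0.5²/4 = 0.1963 in²; R_n = 68 × 0.1963 × 3 × 1 = 40.06 kips → 0.75 × 40.06 = 30 kips.
Bearing: edge l_c = 0.8438, r_n = 44.3 kips; interior l_c = 0.8125, r_n = 42.66 kips; R_n = 44.3 + 2·42.66 = 129.6 kips → 97.2 kips.
Block shear: A_gv = 2.422, A_nv = 1.445, A_nt = 0.3516 in²; R_n = min(0.6F_uA_nv, 0.6F_yA_gv) + U_bs·F_u·A_nt = 85.31 kips → 64 kips.
Bolt shear governs: 30 kips.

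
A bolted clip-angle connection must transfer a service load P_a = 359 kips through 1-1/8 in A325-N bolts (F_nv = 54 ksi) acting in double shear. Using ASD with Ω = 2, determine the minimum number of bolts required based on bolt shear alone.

A_b = π·1.125²/4 = 0.994 in².
Per-bolt allowable strength R_n/Ω = 54 × 0.994 × 2 / 2 = 53.68 kips.
n ≥ 359 / 53.68 = 6.688 → use 7 bolts.

7 bolts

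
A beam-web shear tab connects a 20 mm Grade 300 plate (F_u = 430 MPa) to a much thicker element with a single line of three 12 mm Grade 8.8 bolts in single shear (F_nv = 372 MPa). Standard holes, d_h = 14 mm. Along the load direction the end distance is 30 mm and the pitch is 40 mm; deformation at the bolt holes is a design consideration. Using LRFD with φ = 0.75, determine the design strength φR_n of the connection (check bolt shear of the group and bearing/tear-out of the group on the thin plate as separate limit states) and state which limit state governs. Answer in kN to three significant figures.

Bolt shear: A_b = π·12²/4 = 113.1 mm²; R_n = 372 × 113.1 × 3 × 1 / 1000 = 126.2 kN → 0.75 × 126.2 = 94.7 kN.
Bearing (1.2 l_c t F_u ≤ 2.4 d t F_u): upper limit = 2.4·12·20·430 / 1000 = 247.7 kN.
  Edge l_c = 30 − 14/2 = 23 → r_n = 237.4 kN; interior l_c = 40 − 14 = 26 → r_n = 247.7 kN.
  R_n,bearing = 1·237.4 + 2·247.7 = 732.7 kN → 0.75 × 732.7 = 550 kN.
Bolt shear governs: 94.7 kN.

94.7 kN (bolt shear governs)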